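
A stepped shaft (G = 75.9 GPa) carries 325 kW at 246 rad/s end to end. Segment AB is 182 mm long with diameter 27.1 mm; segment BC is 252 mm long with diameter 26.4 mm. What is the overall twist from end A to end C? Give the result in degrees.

ω = 246 rad/s, so T = P/ω = 325×10³ / 246.0 = 1321 N·m.
J_AB = π(0.0271)⁴/32 = 5.30×10^-8 m⁴; J_BC = π(0.0264)⁴/32 = 4.77×10^-8 m⁴.
θ = (T/G)·Σ L_i/J_i = (1321/75.9×10⁹)·(0.182/5.30×10^-8 + 0.252/4.77×10^-8) = 0.1518 rad.

8.70°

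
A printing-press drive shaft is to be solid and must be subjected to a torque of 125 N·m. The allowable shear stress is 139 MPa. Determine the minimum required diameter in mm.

For a solid shaft τ_max = 16T/(πd³), so d = (16T/(π τ_allow))^(1/3) = (16·125.0/(π·1.39×10^8))^(1/3) = 0.01661 m.

16.6 mm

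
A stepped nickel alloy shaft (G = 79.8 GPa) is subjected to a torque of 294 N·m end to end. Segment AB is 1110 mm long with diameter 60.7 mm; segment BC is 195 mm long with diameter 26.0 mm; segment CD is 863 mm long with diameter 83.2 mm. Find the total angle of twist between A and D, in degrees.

1.13°

J_AB = π(0.0607)⁴/32 = 1.33×10^-6 m⁴; J_BC = π(0.0260)⁴/32 = 4.49×10^-8 m⁴; J_CD = π(0.0832)⁴/32 = 4.70×10^-6 m⁴.
θ = (T/G)·Σ L_i/J_i = (294.0/79.8×10⁹)·(1.11/1.33×10^-6 + 0.195/4.49×10^-8 + 0.863/4.70×10^-6) = 0.01976 rad.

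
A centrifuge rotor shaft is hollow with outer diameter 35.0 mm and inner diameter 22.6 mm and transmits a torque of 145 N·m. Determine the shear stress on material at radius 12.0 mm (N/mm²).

14.3 N/mm²

J = π(d_o⁴ − d_i⁴)/32 = π(0.0350⁴ − 0.0226⁴)/32 = 1.217×10^-7 m⁴.
Shear stress varies linearly with radius: τ = T·r/J = 145.0 × 0.0120 / 1.217×10^-7 = 1.430×10^7 Pa.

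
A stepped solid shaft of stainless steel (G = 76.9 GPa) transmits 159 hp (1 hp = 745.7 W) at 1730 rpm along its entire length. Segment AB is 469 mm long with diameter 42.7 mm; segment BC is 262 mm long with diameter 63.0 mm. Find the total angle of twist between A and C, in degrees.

0.783°

ω = 2π·1730/60 = 181.2 rad/s, so T = P/ω = 159×745.7 / 181.2 = 654.5 N·m.
J_AB = π(0.0427)⁴/32 = 3.26×10^-7 m⁴; J_BC = π(0.0630)⁴/32 = 1.55×10^-6 m⁴.
θ = (T/G)·Σ L_i/J_i = (654.5/76.9×10⁹)·(0.469/3.26×10^-7 + 0.262/1.55×10^-6) = 0.01367 rad.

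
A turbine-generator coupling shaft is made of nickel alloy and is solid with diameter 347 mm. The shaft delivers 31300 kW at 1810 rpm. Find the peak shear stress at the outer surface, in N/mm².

20.1 N/mm²

ω = 2π·1810/60 = 189.5 rad/s, so T = P/ω = 31300×10³ / 189.5 = 165100 N·m.
J = πd⁴/32 = π(0.347)⁴/32 = 1.423×10^-3 m⁴.
τ_max = T·r/J = 165100 × 0.173 / 1.423×10^-3 = 2.013×10^7 Pa.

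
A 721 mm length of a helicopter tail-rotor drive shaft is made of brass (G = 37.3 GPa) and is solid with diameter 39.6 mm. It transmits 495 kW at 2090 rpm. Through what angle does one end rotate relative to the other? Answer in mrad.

ω = 2π·2090/60 = 218.9 rad/s, so T = P/ω = 495×10³ / 218.9 = 2262 N·m.
J = πd⁴/32 = π(0.0396)⁴/32 = 2.414×10^-7 m⁴.
θ = T·L/(G·J) = 2262 × 0.721 / (37.3×10⁹ × 2.414×10^-7) = 0.1811 rad.

181 mrad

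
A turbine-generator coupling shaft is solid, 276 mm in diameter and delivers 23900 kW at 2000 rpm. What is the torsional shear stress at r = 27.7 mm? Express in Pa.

5.55e6 Pa

ω = 2π·2000/60 = 209.4 rad/s, so T = P/ω = 23900×10³ / 209.4 = 114100 N·m.
J = πd⁴/32 = π(0.276)⁴/32 = 5.697×10^-4 m⁴.
Shear stress varies linearly with radius: τ = T·r/J = 114100 × 0.0277 / 5.697×10^-4 = 5.549×10^6 Pa.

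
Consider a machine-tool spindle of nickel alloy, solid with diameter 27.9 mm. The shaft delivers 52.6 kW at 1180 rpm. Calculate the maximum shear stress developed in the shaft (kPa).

99800 kPa

ω = 2π·1180/60 = 123.6 rad/s, so T = P/ω = 52.6×10³ / 123.6 = 425.7 N·m.
J = πd⁴/32 = π(0.0279)⁴/32 = 5.949×10^-8 m⁴.
τ_max = T·r/J = 425.7 × 0.0139 / 5.949×10^-8 = 9.982×10^7 Pa.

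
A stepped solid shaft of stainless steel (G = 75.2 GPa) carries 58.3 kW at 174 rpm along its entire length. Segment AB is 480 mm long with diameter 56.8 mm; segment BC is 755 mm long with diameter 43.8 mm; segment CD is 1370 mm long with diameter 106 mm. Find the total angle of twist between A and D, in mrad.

ω = 2π·174/60 = 18.22 rad/s, so T = P/ω = 58.3×10³ / 18.22 = 3200 N·m.
J_AB = π(0.0568)⁴/32 = 1.02×10^-6 m⁴; J_BC = π(0.0438)⁴/32 = 3.61×10^-7 m⁴; J_CD = π(0.106)⁴/32 = 1.24×10^-5 m⁴.
θ = (T/G)·Σ L_i/J_i = (3200/75.2×10⁹)·(0.480/1.02×10^-6 + 0.755/3.61×10^-7 + 1.37/1.24×10^-5) = 0.1136 rad.

114 mrad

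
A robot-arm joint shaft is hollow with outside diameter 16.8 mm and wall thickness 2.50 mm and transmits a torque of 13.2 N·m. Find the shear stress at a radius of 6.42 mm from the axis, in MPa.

J = π(d_o⁴ − d_i⁴)/32 = π(0.0168⁴ − 0.0118⁴)/32 = 5.917×10^-9 m⁴.
Shear stress varies linearly with radius: τ = T·r/J = 13.20 × 0.00642 / 5.917×10^-9 = 1.432×10^7 Pa.

14.3 MPa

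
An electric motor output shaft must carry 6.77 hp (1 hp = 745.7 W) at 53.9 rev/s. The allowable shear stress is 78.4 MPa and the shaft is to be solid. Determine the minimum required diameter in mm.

9.89 mm

ω = 2π·53.9 = 338.7 rad/s, so T = P/ω = 6.77×745.7 / 338.7 = 14.91 N·m.
For a solid shaft τ_max = 16T/(πd³), so d = (16T/(π τ_allow))^(1/3) = (16·14.91/(π·7.84×10^7))^(1/3) = 0.009893 m.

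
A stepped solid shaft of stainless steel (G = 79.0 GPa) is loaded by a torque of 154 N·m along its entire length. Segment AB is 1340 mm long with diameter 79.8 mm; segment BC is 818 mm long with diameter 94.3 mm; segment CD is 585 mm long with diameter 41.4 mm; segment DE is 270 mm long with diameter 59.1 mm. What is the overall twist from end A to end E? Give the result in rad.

0.00526 rad

J_AB = π(0.0798)⁴/32 = 3.98×10^-6 m⁴; J_BC = π(0.0943)⁴/32 = 7.76×10^-6 m⁴; J_CD = π(0.0414)⁴/32 = 2.88×10^-7 m⁴; J_DE = π(0.0591)⁴/32 = 1.20×10^-6 m⁴.
θ = (T/G)·Σ L_i/J_i = (154.0/79.0×10⁹)·(1.34/3.98×10^-6 + 0.818/7.76×10^-6 + 0.585/2.88×10^-7 + 0.270/1.20×10^-6) = 5.255×10^-3 rad.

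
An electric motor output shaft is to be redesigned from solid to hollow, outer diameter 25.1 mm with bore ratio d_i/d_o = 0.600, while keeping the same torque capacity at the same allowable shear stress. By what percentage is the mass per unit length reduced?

29.8 %

Equal τ_max and T ⇒ the solid shaft needs d_s³ = d_o³(1−k⁴), so d_s = 25.1·(1−0.600⁴)^(1/3) = 23.97 mm.
Area ratio A_h/A_s = d_o²(1−k²)/d_s² = (1−k²)/(1−k⁴)^(2/3) = 0.7020.
Mass saving = 1 − 0.7020 = 29.8 %.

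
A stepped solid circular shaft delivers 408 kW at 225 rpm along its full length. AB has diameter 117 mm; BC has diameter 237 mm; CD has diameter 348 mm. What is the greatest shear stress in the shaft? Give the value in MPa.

ω = 2π·225/60 = 23.56 rad/s, so T = P/ω = 408×10³ / 23.56 = 17320 N·m.
Under the same torque, τ_max = 16T/(πd³) is largest where d is smallest — segment AB (d = 117 mm).
τ_max = 16·17320/(π·(0.117)³) = 5.506×10^7 Pa.

55.1 MPa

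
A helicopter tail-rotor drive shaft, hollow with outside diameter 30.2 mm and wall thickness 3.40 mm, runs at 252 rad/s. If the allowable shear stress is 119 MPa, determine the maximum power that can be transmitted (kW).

J = π(d_o⁴ − d_i⁴)/32 = π(0.0302⁴ − 0.0234⁴)/32 = 5.223×10^-8 m⁴.
T_max = τ_allow·J/r = 1.19×10^8 × 5.223×10^-8 / 0.0151 = 411.6 N·m.
ω = 252 rad/s, so P_max = T_max·ω = 1.037×10^5 W.

104 kW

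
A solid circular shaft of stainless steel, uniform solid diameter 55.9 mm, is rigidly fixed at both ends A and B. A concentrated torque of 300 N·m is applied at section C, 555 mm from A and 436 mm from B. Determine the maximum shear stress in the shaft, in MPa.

4.90 MPa

With uniform GJ and both ends fixed, compatibility θ_AC = θ_CB gives T_A·a = T_B·b, together with T_A + T_B = T₀.
T_A = T₀·b/(a+b) = 300.0·436/991.0 = 132.0 N·m; T_B = 168.0 N·m.
τ in each portion: τ_AC = 3.85×10^6 Pa, τ_CB = 4.90×10^6 Pa; maximum is in CB.
τ_max = T_CB·r/J = 168.0·0.0279/9.59×10^-7 = 4.899×10^6 Pa.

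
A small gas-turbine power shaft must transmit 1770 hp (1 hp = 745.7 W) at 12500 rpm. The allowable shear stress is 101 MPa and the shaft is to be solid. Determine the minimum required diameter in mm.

37.0 mm

ω = 2π·12500/60 = 1309 rad/s, so T = P/ω = 1770×745.7 / 1309 = 1008 N·m.
For a solid shaft τ_max = 16T/(πd³), so d = (16T/(π τ_allow))^(1/3) = (16·1008/(π·1.01×10^8))^(1/3) = 0.03705 m.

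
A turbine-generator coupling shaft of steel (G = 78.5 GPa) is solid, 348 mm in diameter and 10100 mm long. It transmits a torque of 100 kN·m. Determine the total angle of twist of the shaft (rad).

J = πd⁴/32 = π(0.348)⁴/32 = 1.440×10^-3 m⁴.
θ = T·L/(G·J) = 100000 × 10.1 / (78.5×10⁹ × 1.440×10^-3) = 8.936×10^-3 rad.

0.00894 rad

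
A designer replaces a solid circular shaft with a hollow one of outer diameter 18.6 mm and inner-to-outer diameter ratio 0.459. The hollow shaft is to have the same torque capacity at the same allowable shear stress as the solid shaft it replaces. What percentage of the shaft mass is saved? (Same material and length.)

18.6 %

Equal τ_max and T ⇒ the solid shaft needs d_s³ = d_o³(1−k⁴), so d_s = 18.6·(1−0.459⁴)^(1/3) = 18.32 mm.
Area ratio A_h/A_s = d_o²(1−k²)/d_s² = (1−k²)/(1−k⁴)^(2/3) = 0.8136.
Mass saving = 1 − 0.8136 = 18.6 %.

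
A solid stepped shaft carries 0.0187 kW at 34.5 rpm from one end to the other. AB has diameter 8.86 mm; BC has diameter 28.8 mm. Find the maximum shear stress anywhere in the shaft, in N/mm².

37.9 N/mm²

ω = 2π·34.5/60 = 3.613 rad/s, so T = P/ω = 0.0187×10³ / 3.613 = 5.176 N·m.
Under the same torque, τ_max = 16T/(πd³) is largest where d is smallest — segment AB (d = 8.86 mm).
τ_max = 16·5.176/(π·(0.00886)³) = 3.790×10^7 Pa.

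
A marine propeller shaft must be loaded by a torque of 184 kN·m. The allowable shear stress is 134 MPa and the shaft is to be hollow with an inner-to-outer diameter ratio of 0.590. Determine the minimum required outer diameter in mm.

For a hollow shaft with d_i/d_o = 0.590: τ_max = 16T/(π d_o³ (1−k⁴)), so d_o = [16T/(π τ_allow (1−k⁴))]^(1/3) = [16·184000/(π·1.34×10^8·0.8788)]^(1/3) = 0.1996 m.

200 mm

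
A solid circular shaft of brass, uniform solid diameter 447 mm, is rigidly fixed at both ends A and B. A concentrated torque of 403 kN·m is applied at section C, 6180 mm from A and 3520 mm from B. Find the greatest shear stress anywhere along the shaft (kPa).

14600 kPa

With uniform GJ and both ends fixed, compatibility θ_AC = θ_CB gives T_A·a = T_B·b, together with T_A + T_B = T₀.
T_A = T₀·b/(a+b) = 403000·3520/9700 = 146200 N·m; T_B = 256800 N·m.
τ in each portion: τ_AC = 8.34×10^6 Pa, τ_CB = 1.46×10^7 Pa; maximum is in CB.
τ_max = T_CB·r/J = 256800·0.224/3.92×10^-3 = 1.464×10^7 Pa.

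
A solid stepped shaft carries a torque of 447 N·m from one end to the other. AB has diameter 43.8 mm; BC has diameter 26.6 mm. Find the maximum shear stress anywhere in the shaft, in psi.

17500 psi

Under the same torque, τ_max = 16T/(πd³) is largest where d is smallest — segment BC (d = 26.6 mm).
τ_max = 16·447.0/(π·(0.0266)³) = 1.210×10^8 Pa.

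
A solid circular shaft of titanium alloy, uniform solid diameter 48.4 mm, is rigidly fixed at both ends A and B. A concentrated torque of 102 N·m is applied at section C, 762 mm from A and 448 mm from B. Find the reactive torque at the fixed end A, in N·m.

37.8 N·m

With uniform GJ and both ends fixed, compatibility θ_AC = θ_CB gives T_A·a = T_B·b, together with T_A + T_B = T₀.
T_A = T₀·b/(a+b) = 102.0·448/1210 = 37.77 N·m; T_B = 64.23 N·m.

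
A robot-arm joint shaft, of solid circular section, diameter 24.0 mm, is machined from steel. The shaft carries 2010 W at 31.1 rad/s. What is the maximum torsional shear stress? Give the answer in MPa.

23.8 MPa

ω = 31.1 rad/s, so T = P/ω = 2010 / 31.10 = 64.63 N·m.
J = πd⁴/32 = π(0.0240)⁴/32 = 3.257×10^-8 m⁴.
τ_max = T·r/J = 64.63 × 0.0120 / 3.257×10^-8 = 2.381×10^7 Pa.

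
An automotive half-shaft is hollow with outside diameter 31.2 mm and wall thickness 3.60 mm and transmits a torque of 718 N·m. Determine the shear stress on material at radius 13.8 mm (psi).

J = π(d_o⁴ − d_i⁴)/32 = π(0.0312⁴ − 0.0240⁴)/32 = 6.046×10^-8 m⁴.
Shear stress varies linearly with radius: τ = T·r/J = 718.0 × 0.0138 / 6.046×10^-8 = 1.639×10^8 Pa.

23800 psi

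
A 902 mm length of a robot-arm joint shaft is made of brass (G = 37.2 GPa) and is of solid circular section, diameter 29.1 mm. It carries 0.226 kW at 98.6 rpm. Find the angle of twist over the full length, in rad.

ω = 2π·98.6/60 = 10.33 rad/s, so T = P/ω = 0.226×10³ / 10.33 = 21.89 N·m.
J = πd⁴/32 = π(0.0291)⁴/32 = 7.040×10^-8 m⁴.
θ = T·L/(G·J) = 21.89 × 0.902 / (37.2×10⁹ × 7.040×10^-8) = 7.539×10^-3 rad.

0.00754 rad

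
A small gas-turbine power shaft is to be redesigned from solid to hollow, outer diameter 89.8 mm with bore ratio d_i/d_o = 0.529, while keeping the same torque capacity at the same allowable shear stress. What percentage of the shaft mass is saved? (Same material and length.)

Equal τ_max and T ⇒ the solid shaft needs d_s³ = d_o³(1−k⁴), so d_s = 89.8·(1−0.529⁴)^(1/3) = 87.39 mm.
Area ratio A_h/A_s = d_o²(1−k²)/d_s² = (1−k²)/(1−k⁴)^(2/3) = 0.7604.
Mass saving = 1 − 0.7604 = 24.0 %.

24.0 %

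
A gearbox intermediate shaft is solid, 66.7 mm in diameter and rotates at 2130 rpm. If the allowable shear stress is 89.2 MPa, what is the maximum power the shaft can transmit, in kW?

1160 kW

J = πd⁴/32 = π(0.0667)⁴/32 = 1.943×10^-6 m⁴.
T_max = τ_allow·J/r = 8.92×10^7 × 1.943×10^-6 / 0.0334 = 5197 N·m.
ω = 2π·2130/60 = 223.1 rad/s, so P_max = T_max·ω = 1.159×10^6 W.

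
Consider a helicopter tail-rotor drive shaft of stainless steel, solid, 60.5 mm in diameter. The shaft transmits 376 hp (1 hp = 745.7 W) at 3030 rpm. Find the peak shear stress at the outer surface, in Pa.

2.03e7 Pa

ω = 2π·3030/60 = 317.3 rad/s, so T = P/ω = 376×745.7 / 317.3 = 883.7 N·m.
J = πd⁴/32 = π(0.0605)⁴/32 = 1.315×10^-6 m⁴.
τ_max = T·r/J = 883.7 × 0.0302 / 1.315×10^-6 = 2.032×10^7 Pa.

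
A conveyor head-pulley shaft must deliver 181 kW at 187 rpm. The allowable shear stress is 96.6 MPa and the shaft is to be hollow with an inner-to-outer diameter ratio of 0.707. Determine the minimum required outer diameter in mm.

ω = 2π·187/60 = 19.58 rad/s, so T = P/ω = 181×10³ / 19.58 = 9243 N·m.
For a hollow shaft with d_i/d_o = 0.707: τ_max = 16T/(π d_o³ (1−k⁴)), so d_o = [16T/(π τ_allow (1−k⁴))]^(1/3) = [16·9243/(π·9.66×10^7·0.7502)]^(1/3) = 0.08661 m.

86.6 mm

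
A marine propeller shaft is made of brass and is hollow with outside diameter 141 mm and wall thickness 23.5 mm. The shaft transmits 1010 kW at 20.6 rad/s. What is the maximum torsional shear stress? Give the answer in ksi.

16.1 ksi

ω = 20.6 rad/s, so T = P/ω = 1010×10³ / 20.60 = 49030 N·m.
J = π(d_o⁴ − d_i⁴)/32 = π(0.141⁴ − 0.0940⁴)/32 = 3.114×10^-5 m⁴.
τ_max = T·r/J = 49030 × 0.0705 / 3.114×10^-5 = 1.110×10^8 Pa.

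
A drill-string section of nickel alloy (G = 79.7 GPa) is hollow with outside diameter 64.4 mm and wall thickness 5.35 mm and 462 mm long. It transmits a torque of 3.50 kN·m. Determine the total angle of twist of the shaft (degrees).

1.33°

J = π(d_o⁴ − d_i⁴)/32 = π(0.0644⁴ − 0.0537⁴)/32 = 8.723×10^-7 m⁴.
θ = T·L/(G·J) = 3500 × 0.462 / (79.7×10⁹ × 8.723×10^-7) = 0.02326 rad.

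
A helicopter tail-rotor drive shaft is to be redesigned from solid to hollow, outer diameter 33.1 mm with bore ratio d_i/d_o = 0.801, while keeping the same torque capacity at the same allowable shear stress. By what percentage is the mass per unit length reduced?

Equal τ_max and T ⇒ the solid shaft needs d_s³ = d_o³(1−k⁴), so d_s = 33.1·(1−0.801⁴)^(1/3) = 27.74 mm.
Area ratio A_h/A_s = d_o²(1−k²)/d_s² = (1−k²)/(1−k⁴)^(2/3) = 0.5104.
Mass saving = 1 − 0.5104 = 49.0 %.

49.0 %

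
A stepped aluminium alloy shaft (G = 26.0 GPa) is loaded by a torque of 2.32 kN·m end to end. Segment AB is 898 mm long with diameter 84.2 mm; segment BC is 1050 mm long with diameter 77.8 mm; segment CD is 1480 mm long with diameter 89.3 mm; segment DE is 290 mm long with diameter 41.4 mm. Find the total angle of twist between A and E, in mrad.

153 mrad

J_AB = π(0.0842)⁴/32 = 4.93×10^-6 m⁴; J_BC = π(0.0778)⁴/32 = 3.60×10^-6 m⁴; J_CD = π(0.0893)⁴/32 = 6.24×10^-6 m⁴; J_DE = π(0.0414)⁴/32 = 2.88×10^-7 m⁴.
θ = (T/G)·Σ L_i/J_i = (2320/26.0×10⁹)·(0.898/4.93×10^-6 + 1.05/3.60×10^-6 + 1.48/6.24×10^-6 + 0.290/2.88×10^-7) = 0.1532 rad.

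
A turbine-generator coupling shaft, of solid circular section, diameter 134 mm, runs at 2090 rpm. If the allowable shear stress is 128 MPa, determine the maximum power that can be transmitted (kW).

J = πd⁴/32 = π(0.134)⁴/32 = 3.165×10^-5 m⁴.
T_max = τ_allow·J/r = 1.28×10^8 × 3.165×10^-5 / 0.0670 = 60470 N·m.
ω = 2π·2090/60 = 218.9 rad/s, so P_max = T_max·ω = 1.324×10^7 W.

13200 kW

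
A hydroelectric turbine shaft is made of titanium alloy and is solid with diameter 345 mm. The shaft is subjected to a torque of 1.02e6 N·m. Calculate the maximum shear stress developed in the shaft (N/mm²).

127 N/mm²

J = πd⁴/32 = π(0.345)⁴/32 = 1.391×10^-3 m⁴.
τ_max = T·r/J = 1.020e6 × 0.172 / 1.391×10^-3 = 1.265×10^8 Pa.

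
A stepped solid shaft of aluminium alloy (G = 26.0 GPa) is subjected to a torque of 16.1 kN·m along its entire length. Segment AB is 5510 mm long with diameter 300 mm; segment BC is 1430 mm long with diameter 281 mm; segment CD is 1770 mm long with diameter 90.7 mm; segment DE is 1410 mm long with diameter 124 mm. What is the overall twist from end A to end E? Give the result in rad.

0.208 rad

J_AB = π(0.300)⁴/32 = 7.95×10^-4 m⁴; J_BC = π(0.281)⁴/32 = 6.12×10^-4 m⁴; J_CD = π(0.0907)⁴/32 = 6.64×10^-6 m⁴; J_DE = π(0.124)⁴/32 = 2.32×10^-5 m⁴.
θ = (T/G)·Σ L_i/J_i = (16100/26.0×10⁹)·(5.51/7.95×10^-4 + 1.43/6.12×10^-4 + 1.77/6.64×10^-6 + 1.41/2.32×10^-5) = 0.2083 rad.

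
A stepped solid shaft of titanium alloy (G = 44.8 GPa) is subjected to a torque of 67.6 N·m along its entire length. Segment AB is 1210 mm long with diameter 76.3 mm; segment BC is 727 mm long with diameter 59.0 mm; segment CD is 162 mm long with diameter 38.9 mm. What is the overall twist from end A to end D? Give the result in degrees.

J_AB = π(0.0763)⁴/32 = 3.33×10^-6 m⁴; J_BC = π(0.0590)⁴/32 = 1.19×10^-6 m⁴; J_CD = π(0.0389)⁴/32 = 2.25×10^-7 m⁴.
θ = (T/G)·Σ L_i/J_i = (67.60/44.8×10⁹)·(1.21/3.33×10^-6 + 0.727/1.19×10^-6 + 0.162/2.25×10^-7) = 2.558×10^-3 rad.

0.147°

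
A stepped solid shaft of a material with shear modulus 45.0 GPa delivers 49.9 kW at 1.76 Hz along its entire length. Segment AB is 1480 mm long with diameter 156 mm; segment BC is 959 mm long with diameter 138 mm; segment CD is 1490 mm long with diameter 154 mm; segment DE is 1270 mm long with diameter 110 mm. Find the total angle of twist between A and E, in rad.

ω = 2π·1.76 = 11.06 rad/s, so T = P/ω = 49.9×10³ / 11.06 = 4512 N·m.
J_AB = π(0.156)⁴/32 = 5.81×10^-5 m⁴; J_BC = π(0.138)⁴/32 = 3.56×10^-5 m⁴; J_CD = π(0.154)⁴/32 = 5.52×10^-5 m⁴; J_DE = π(0.110)⁴/32 = 1.44×10^-5 m⁴.
θ = (T/G)·Σ L_i/J_i = (4512/45.0×10⁹)·(1.48/5.81×10^-5 + 0.959/3.56×10^-5 + 1.49/5.52×10^-5 + 1.27/1.44×10^-5) = 0.01682 rad.

0.0168 rad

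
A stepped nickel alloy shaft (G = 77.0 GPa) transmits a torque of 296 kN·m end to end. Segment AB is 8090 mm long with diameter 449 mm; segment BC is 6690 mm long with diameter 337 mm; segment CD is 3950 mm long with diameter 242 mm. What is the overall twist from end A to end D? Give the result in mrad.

J_AB = π(0.449)⁴/32 = 3.99×10^-3 m⁴; J_BC = π(0.337)⁴/32 = 1.27×10^-3 m⁴; J_CD = π(0.242)⁴/32 = 3.37×10^-4 m⁴.
θ = (T/G)·Σ L_i/J_i = (296000/77.0×10⁹)·(8.09/3.99×10^-3 + 6.69/1.27×10^-3 + 3.95/3.37×10^-4) = 0.07320 rad.

73.2 mrad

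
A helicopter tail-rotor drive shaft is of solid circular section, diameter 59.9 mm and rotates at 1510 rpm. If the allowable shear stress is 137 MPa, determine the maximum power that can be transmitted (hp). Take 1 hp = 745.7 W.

1230 hp

J = πd⁴/32 = π(0.0599)⁴/32 = 1.264×10^-6 m⁴.
T_max = τ_allow·J/r = 1.37×10^8 × 1.264×10^-6 / 0.0300 = 5781 N·m.
ω = 2π·1510/60 = 158.1 rad/s, so P_max = T_max·ω = 9.142×10^5 W.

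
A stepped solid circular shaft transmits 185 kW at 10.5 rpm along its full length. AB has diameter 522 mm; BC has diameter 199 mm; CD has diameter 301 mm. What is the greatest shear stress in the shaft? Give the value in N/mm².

109 N/mm²

ω = 2π·10.5/60 = 1.100 rad/s, so T = P/ω = 185×10³ / 1.100 = 168200 N·m.
Under the same torque, τ_max = 16T/(πd³) is largest where d is smallest — segment BC (d = 199 mm).
τ_max = 16·168200/(π·(0.199)³) = 1.087×10^8 Pa.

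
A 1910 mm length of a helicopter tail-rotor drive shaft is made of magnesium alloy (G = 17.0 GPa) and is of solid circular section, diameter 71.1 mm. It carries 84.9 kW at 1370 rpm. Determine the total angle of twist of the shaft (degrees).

1.52°

ω = 2π·1370/60 = 143.5 rad/s, so T = P/ω = 84.9×10³ / 143.5 = 591.8 N·m.
J = πd⁴/32 = π(0.0711)⁴/32 = 2.509×10^-6 m⁴.
θ = T·L/(G·J) = 591.8 × 1.91 / (17.0×10⁹ × 2.509×10^-6) = 0.02650 rad.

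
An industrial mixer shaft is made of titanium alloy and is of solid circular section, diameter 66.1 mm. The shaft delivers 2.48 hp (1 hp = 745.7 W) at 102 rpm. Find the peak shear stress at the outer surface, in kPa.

3050 kPa

ω = 2π·102/60 = 10.68 rad/s, so T = P/ω = 2.48×745.7 / 10.68 = 173.1 N·m.
J = πd⁴/32 = π(0.0661)⁴/32 = 1.874×10^-6 m⁴.
τ_max = T·r/J = 173.1 × 0.0330 / 1.874×10^-6 = 3.053×10^6 Pa.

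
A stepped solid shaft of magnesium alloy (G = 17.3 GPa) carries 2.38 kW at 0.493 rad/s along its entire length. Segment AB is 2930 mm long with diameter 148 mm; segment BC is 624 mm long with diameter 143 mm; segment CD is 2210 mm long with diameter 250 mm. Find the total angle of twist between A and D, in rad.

0.0232 rad

ω = 0.493 rad/s, so T = P/ω = 2.38×10³ / 0.4930 = 4828 N·m.
J_AB = π(0.148)⁴/32 = 4.71×10^-5 m⁴; J_BC = π(0.143)⁴/32 = 4.11×10^-5 m⁴; J_CD = π(0.250)⁴/32 = 3.83×10^-4 m⁴.
θ = (T/G)·Σ L_i/J_i = (4828/17.3×10⁹)·(2.93/4.71×10^-5 + 0.624/4.11×10^-5 + 2.21/3.83×10^-4) = 0.02321 rad.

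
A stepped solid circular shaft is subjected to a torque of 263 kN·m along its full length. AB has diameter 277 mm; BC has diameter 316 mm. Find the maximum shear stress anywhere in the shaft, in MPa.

Under the same torque, τ_max = 16T/(πd³) is largest where d is smallest — segment AB (d = 277 mm).
τ_max = 16·263000/(π·(0.277)³) = 6.302×10^7 Pa.

63.0 MPa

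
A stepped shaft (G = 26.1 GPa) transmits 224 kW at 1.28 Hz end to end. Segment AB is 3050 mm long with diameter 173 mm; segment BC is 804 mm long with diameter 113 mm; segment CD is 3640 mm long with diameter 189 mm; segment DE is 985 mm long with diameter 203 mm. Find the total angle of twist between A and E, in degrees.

7.33°

ω = 2π·1.28 = 8.042 rad/s, so T = P/ω = 224×10³ / 8.042 = 27850 N·m.
J_AB = π(0.173)⁴/32 = 8.79×10^-5 m⁴; J_BC = π(0.113)⁴/32 = 1.60×10^-5 m⁴; J_CD = π(0.189)⁴/32 = 1.25×10^-4 m⁴; J_DE = π(0.203)⁴/32 = 1.67×10^-4 m⁴.
θ = (T/G)·Σ L_i/J_i = (27850/26.1×10⁹)·(3.05/8.79×10^-5 + 0.804/1.60×10^-5 + 3.64/1.25×10^-4 + 0.985/1.67×10^-4) = 0.1279 rad.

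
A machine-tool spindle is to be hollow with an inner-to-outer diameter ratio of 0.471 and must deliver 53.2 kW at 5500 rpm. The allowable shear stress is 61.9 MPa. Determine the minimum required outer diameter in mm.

ω = 2π·5500/60 = 576.0 rad/s, so T = P/ω = 53.2×10³ / 576.0 = 92.37 N·m.
For a hollow shaft with d_i/d_o = 0.471: τ_max = 16T/(π d_o³ (1−k⁴)), so d_o = [16T/(π τ_allow (1−k⁴))]^(1/3) = [16·92.37/(π·6.19×10^7·0.9508)]^(1/3) = 0.01999 m.

20.0 mm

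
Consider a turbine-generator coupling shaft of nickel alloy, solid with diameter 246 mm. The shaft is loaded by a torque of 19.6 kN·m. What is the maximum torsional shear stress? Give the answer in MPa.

6.71 MPa

J = πd⁴/32 = π(0.246)⁴/32 = 3.595×10^-4 m⁴.
τ_max = T·r/J = 19600 × 0.123 / 3.595×10^-4 = 6.705×10^6 Pa.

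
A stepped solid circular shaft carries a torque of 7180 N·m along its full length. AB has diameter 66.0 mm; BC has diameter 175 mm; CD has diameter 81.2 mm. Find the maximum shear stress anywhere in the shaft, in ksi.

18.4 ksi

Under the same torque, τ_max = 16T/(πd³) is largest where d is smallest — segment AB (d = 66.0 mm).
τ_max = 16·7180/(π·(0.0660)³) = 1.272×10^8 Pa.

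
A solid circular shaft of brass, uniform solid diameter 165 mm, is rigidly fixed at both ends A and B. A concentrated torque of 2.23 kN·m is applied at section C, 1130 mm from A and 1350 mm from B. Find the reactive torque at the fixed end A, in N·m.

1210 N·m

With uniform GJ and both ends fixed, compatibility θ_AC = θ_CB gives T_A·a = T_B·b, together with T_A + T_B = T₀.
T_A = T₀·b/(a+b) = 2230·1350/2480 = 1214 N·m; T_B = 1016 N·m.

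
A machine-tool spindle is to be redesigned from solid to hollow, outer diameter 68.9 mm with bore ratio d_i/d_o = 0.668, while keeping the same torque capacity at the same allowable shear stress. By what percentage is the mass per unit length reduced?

Equal τ_max and T ⇒ the solid shaft needs d_s³ = d_o³(1−k⁴), so d_s = 68.9·(1−0.668⁴)^(1/3) = 63.98 mm.
Area ratio A_h/A_s = d_o²(1−k²)/d_s² = (1−k²)/(1−k⁴)^(2/3) = 0.6421.
Mass saving = 1 − 0.6421 = 35.8 %.

35.8 %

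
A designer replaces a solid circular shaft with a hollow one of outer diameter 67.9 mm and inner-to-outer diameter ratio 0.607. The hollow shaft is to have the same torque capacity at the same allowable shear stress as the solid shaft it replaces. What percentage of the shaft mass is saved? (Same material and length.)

30.4 %

Equal τ_max and T ⇒ the solid shaft needs d_s³ = d_o³(1−k⁴), so d_s = 67.9·(1−0.607⁴)^(1/3) = 64.68 mm.
Area ratio A_h/A_s = d_o²(1−k²)/d_s² = (1−k²)/(1−k⁴)^(2/3) = 0.6961.
Mass saving = 1 − 0.6961 = 30.4 %.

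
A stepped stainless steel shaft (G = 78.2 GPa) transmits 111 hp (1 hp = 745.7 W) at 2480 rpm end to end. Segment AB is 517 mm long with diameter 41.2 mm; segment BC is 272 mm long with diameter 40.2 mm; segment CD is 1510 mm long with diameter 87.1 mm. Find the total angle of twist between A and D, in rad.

ω = 2π·2480/60 = 259.7 rad/s, so T = P/ω = 111×745.7 / 259.7 = 318.7 N·m.
J_AB = π(0.0412)⁴/32 = 2.83×10^-7 m⁴; J_BC = π(0.0402)⁴/32 = 2.56×10^-7 m⁴; J_CD = π(0.0871)⁴/32 = 5.65×10^-6 m⁴.
θ = (T/G)·Σ L_i/J_i = (318.7/78.2×10⁹)·(0.517/2.83×10^-7 + 0.272/2.56×10^-7 + 1.51/5.65×10^-6) = 0.01286 rad.

0.0129 rad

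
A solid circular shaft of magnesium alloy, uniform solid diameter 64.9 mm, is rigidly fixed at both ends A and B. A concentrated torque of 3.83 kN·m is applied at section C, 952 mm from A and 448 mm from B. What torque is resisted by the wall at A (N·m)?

With uniform GJ and both ends fixed, compatibility θ_AC = θ_CB gives T_A·a = T_B·b, together with T_A + T_B = T₀.
T_A = T₀·b/(a+b) = 3830·448/1400 = 1226 N·m; T_B = 2604 N·m.

1230 N·m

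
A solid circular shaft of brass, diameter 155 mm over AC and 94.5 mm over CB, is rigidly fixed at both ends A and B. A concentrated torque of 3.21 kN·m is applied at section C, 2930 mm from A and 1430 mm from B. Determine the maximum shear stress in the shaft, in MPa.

Compatibility: T_A·a/J_AC = T_B·b/J_CB with T_A + T_B = T₀.
J_AC = 5.67×10^-5 m⁴, J_CB = 7.83×10^-6 m⁴, so T_A = T₀·(J_AC/a)/((J_AC/a)+(J_CB/b)) = 2502 N·m, T_B = 708.2 N·m.
τ in each portion: τ_AC = 3.42×10^6 Pa, τ_CB = 4.27×10^6 Pa; maximum is in CB.
τ_max = T_CB·r/J = 708.2·0.0473/7.83×10^-6 = 4.274×10^6 Pa.

4.27 MPa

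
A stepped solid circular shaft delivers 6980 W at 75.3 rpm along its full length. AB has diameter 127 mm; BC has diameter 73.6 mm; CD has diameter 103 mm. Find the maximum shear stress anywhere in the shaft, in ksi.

ω = 2π·75.3/60 = 7.885 rad/s, so T = P/ω = 6980 / 7.885 = 885.2 N·m.
Under the same torque, τ_max = 16T/(πd³) is largest where d is smallest — segment BC (d = 73.6 mm).
τ_max = 16·885.2/(π·(0.0736)³) = 1.131×10^7 Pa.

1.64 ksi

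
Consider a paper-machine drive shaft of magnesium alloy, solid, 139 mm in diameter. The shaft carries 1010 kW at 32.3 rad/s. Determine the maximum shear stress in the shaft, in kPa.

ω = 32.3 rad/s, so T = P/ω = 1010×10³ / 32.30 = 31270 N·m.
J = πd⁴/32 = π(0.139)⁴/32 = 3.665×10^-5 m⁴.
τ_max = T·r/J = 31270 × 0.0695 / 3.665×10^-5 = 5.930×10^7 Pa.

59300 kPa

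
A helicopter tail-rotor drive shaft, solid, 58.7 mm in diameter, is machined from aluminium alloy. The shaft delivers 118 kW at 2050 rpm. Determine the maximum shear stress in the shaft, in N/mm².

13.8 N/mm²

ω = 2π·2050/60 = 214.7 rad/s, so T = P/ω = 118×10³ / 214.7 = 549.7 N·m.
J = πd⁴/32 = π(0.0587)⁴/32 = 1.166×10^-6 m⁴.
τ_max = T·r/J = 549.7 × 0.0294 / 1.166×10^-6 = 1.384×10^7 Pa.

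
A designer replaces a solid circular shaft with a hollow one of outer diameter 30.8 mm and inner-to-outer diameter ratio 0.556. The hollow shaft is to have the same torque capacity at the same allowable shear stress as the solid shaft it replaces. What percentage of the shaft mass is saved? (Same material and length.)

Equal τ_max and T ⇒ the solid shaft needs d_s³ = d_o³(1−k⁴), so d_s = 30.8·(1−0.556⁴)^(1/3) = 29.79 mm.
Area ratio A_h/A_s = d_o²(1−k²)/d_s² = (1−k²)/(1−k⁴)^(2/3) = 0.7387.
Mass saving = 1 − 0.7387 = 26.1 %.

26.1 %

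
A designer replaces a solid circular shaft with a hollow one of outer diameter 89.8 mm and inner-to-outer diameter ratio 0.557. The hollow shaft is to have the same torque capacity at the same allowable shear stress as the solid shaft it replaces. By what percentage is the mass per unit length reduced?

26.2 %

Equal τ_max and T ⇒ the solid shaft needs d_s³ = d_o³(1−k⁴), so d_s = 89.8·(1−0.557⁴)^(1/3) = 86.82 mm.
Area ratio A_h/A_s = d_o²(1−k²)/d_s² = (1−k²)/(1−k⁴)^(2/3) = 0.7379.
Mass saving = 1 − 0.7379 = 26.2 %.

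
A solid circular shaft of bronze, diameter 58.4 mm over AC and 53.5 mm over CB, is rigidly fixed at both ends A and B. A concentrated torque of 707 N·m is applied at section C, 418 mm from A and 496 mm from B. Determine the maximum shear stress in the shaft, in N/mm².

11.3 N/mm²

Compatibility: T_A·a/J_AC = T_B·b/J_CB with T_A + T_B = T₀.
J_AC = 1.14×10^-6 m⁴, J_CB = 8.04×10^-7 m⁴, so T_A = T₀·(J_AC/a)/((J_AC/a)+(J_CB/b)) = 443.7 N·m, T_B = 263.3 N·m.
τ in each portion: τ_AC = 1.13×10^7 Pa, τ_CB = 8.76×10^6 Pa; maximum is in AC.
τ_max = T_AC·r/J = 443.7·0.0292/1.14×10^-6 = 1.134×10^7 Pa.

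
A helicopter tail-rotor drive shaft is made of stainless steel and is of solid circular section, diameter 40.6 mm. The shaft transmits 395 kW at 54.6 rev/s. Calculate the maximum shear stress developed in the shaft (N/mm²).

87.6 N/mm²

ω = 2π·54.6 = 343.1 rad/s, so T = P/ω = 395×10³ / 343.1 = 1151 N·m.
J = πd⁴/32 = π(0.0406)⁴/32 = 2.667×10^-7 m⁴.
τ_max = T·r/J = 1151 × 0.0203 / 2.667×10^-7 = 8.762×10^7 Pa.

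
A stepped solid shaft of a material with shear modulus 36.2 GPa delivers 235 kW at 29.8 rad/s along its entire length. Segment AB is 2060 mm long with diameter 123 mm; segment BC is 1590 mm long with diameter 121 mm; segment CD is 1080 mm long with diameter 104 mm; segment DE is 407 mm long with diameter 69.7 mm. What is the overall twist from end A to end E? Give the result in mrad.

ω = 29.8 rad/s, so T = P/ω = 235×10³ / 29.80 = 7886 N·m.
J_AB = π(0.123)⁴/32 = 2.25×10^-5 m⁴; J_BC = π(0.121)⁴/32 = 2.10×10^-5 m⁴; J_CD = π(0.104)⁴/32 = 1.15×10^-5 m⁴; J_DE = π(0.0697)⁴/32 = 2.32×10^-6 m⁴.
θ = (T/G)·Σ L_i/J_i = (7886/36.2×10⁹)·(2.06/2.25×10^-5 + 1.59/2.10×10^-5 + 1.08/1.15×10^-5 + 0.407/2.32×10^-6) = 0.09518 rad.

95.2 mrad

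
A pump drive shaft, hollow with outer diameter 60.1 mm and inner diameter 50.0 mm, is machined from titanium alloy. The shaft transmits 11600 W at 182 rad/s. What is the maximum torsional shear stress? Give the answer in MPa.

2.87 MPa

ω = 182 rad/s, so T = P/ω = 11600 / 182.0 = 63.74 N·m.
J = π(d_o⁴ − d_i⁴)/32 = π(0.0601⁴ − 0.0500⁴)/32 = 6.673×10^-7 m⁴.
τ_max = T·r/J = 63.74 × 0.0301 / 6.673×10^-7 = 2.870×10^6 Pa.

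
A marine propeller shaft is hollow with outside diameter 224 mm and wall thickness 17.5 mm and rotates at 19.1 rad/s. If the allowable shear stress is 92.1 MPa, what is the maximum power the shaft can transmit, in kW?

J = π(d_o⁴ − d_i⁴)/32 = π(0.224⁴ − 0.189⁴)/32 = 1.219×10^-4 m⁴.
T_max = τ_allow·J/r = 9.21×10^7 × 1.219×10^-4 / 0.112 = 100200 N·m.
ω = 19.1 rad/s, so P_max = T_max·ω = 1.915×10^6 W.

1910 kW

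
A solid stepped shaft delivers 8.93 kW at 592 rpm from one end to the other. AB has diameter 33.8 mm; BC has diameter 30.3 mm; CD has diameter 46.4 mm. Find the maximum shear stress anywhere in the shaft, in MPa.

ω = 2π·592/60 = 61.99 rad/s, so T = P/ω = 8.93×10³ / 61.99 = 144.0 N·m.
Under the same torque, τ_max = 16T/(πd³) is largest where d is smallest — segment BC (d = 30.3 mm).
τ_max = 16·144.0/(π·(0.0303)³) = 2.637×10^7 Pa.

26.4 MPa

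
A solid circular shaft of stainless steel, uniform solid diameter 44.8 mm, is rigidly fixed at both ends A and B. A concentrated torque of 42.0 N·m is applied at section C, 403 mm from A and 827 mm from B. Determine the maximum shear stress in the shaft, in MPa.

1.60 MPa

With uniform GJ and both ends fixed, compatibility θ_AC = θ_CB gives T_A·a = T_B·b, together with T_A + T_B = T₀.
T_A = T₀·b/(a+b) = 42.00·827/1230 = 28.24 N·m; T_B = 13.76 N·m.
τ in each portion: τ_AC = 1.60×10^6 Pa, τ_CB = 7.79×10^5 Pa; maximum is in AC.
τ_max = T_AC·r/J = 28.24·0.0224/3.95×10^-7 = 1.600×10^6 Pa.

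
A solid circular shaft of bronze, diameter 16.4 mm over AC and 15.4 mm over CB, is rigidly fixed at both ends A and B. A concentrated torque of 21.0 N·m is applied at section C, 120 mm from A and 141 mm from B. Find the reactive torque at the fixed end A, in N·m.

12.6 N·m

Compatibility: T_A·a/J_AC = T_B·b/J_CB with T_A + T_B = T₀.
J_AC = 7.10×10^-9 m⁴, J_CB = 5.52×10^-9 m⁴, so T_A = T₀·(J_AC/a)/((J_AC/a)+(J_CB/b)) = 12.64 N·m, T_B = 8.362 N·m.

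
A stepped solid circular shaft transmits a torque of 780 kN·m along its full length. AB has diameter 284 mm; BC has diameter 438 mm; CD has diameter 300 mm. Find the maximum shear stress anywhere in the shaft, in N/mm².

Under the same torque, τ_max = 16T/(πd³) is largest where d is smallest — segment AB (d = 284 mm).
τ_max = 16·780000/(π·(0.284)³) = 1.734×10^8 Pa.

173 N/mm²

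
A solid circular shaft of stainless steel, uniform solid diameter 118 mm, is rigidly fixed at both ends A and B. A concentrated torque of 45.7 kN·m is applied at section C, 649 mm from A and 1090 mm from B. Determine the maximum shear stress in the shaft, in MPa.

With uniform GJ and both ends fixed, compatibility θ_AC = θ_CB gives T_A·a = T_B·b, together with T_A + T_B = T₀.
T_A = T₀·b/(a+b) = 45700·1090/1739 = 28640 N·m; T_B = 17060 N·m.
τ in each portion: τ_AC = 8.88×10^7 Pa, τ_CB = 5.29×10^7 Pa; maximum is in AC.
τ_max = T_AC·r/J = 28640·0.0590/1.90×10^-5 = 8.879×10^7 Pa.

88.8 MPa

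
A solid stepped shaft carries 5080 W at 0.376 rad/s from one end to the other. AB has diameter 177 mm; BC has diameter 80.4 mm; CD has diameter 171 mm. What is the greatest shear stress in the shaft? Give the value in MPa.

132 MPa

ω = 0.376 rad/s, so T = P/ω = 5080 / 0.3760 = 13510 N·m.
Under the same torque, τ_max = 16T/(πd³) is largest where d is smallest — segment BC (d = 80.4 mm).
τ_max = 16·13510/(π·(0.0804)³) = 1.324×10^8 Pa.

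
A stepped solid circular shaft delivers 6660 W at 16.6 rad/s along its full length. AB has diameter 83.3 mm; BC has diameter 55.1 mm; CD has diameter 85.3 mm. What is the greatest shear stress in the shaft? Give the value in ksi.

1.77 ksi

ω = 16.6 rad/s, so T = P/ω = 6660 / 16.60 = 401.2 N·m.
Under the same torque, τ_max = 16T/(πd³) is largest where d is smallest — segment BC (d = 55.1 mm).
τ_max = 16·401.2/(π·(0.0551)³) = 1.221×10^7 Pa.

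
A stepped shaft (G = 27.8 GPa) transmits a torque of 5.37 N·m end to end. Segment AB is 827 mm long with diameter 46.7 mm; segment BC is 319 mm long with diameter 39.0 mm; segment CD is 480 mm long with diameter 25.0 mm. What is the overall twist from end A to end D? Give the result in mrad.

J_AB = π(0.0467)⁴/32 = 4.67×10^-7 m⁴; J_BC = π(0.0390)⁴/32 = 2.27×10^-7 m⁴; J_CD = π(0.0250)⁴/32 = 3.83×10^-8 m⁴.
θ = (T/G)·Σ L_i/J_i = (5.370/27.8×10⁹)·(0.827/4.67×10^-7 + 0.319/2.27×10^-7 + 0.480/3.83×10^-8) = 3.031×10^-3 rad.

3.03 mrad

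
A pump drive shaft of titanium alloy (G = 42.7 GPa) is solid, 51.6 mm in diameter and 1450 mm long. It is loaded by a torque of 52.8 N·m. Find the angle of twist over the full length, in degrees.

0.148°

J = πd⁴/32 = π(0.0516)⁴/32 = 6.960×10^-7 m⁴.
θ = T·L/(G·J) = 52.80 × 1.45 / (42.7×10⁹ × 6.960×10^-7) = 2.576×10^-3 rad.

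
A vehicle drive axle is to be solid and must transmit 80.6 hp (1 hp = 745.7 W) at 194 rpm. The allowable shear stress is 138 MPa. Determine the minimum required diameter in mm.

ω = 2π·194/60 = 20.32 rad/s, so T = P/ω = 80.6×745.7 / 20.32 = 2958 N·m.
For a solid shaft τ_max = 16T/(πd³), so d = (16T/(π τ_allow))^(1/3) = (16·2958/(π·1.38×10^8))^(1/3) = 0.04780 m.

47.8 mm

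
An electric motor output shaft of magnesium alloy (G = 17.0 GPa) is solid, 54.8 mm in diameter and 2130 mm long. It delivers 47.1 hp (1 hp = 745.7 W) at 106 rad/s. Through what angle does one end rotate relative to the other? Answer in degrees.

2.69°

ω = 106 rad/s, so T = P/ω = 47.1×745.7 / 106.0 = 331.3 N·m.
J = πd⁴/32 = π(0.0548)⁴/32 = 8.854×10^-7 m⁴.
θ = T·L/(G·J) = 331.3 × 2.13 / (17.0×10⁹ × 8.854×10^-7) = 0.04689 rad.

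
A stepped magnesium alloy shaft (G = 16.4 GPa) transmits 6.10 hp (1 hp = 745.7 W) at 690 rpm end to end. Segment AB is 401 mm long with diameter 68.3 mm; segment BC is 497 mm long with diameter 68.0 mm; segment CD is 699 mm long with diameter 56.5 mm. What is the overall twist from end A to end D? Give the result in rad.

0.00431 rad

ω = 2π·690/60 = 72.26 rad/s, so T = P/ω = 6.10×745.7 / 72.26 = 62.95 N·m.
J_AB = π(0.0683)⁴/32 = 2.14×10^-6 m⁴; J_BC = π(0.0680)⁴/32 = 2.10×10^-6 m⁴; J_CD = π(0.0565)⁴/32 = 1.00×10^-6 m⁴.
θ = (T/G)·Σ L_i/J_i = (62.95/16.4×10⁹)·(0.401/2.14×10^-6 + 0.497/2.10×10^-6 + 0.699/1.00×10^-6) = 4.311×10^-3 rad.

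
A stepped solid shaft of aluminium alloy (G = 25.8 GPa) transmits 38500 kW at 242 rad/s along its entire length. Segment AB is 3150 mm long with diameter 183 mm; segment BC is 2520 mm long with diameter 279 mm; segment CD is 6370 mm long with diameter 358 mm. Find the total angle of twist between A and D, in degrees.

13.0°

ω = 242 rad/s, so T = P/ω = 38500×10³ / 242.0 = 159100 N·m.
J_AB = π(0.183)⁴/32 = 1.10×10^-4 m⁴; J_BC = π(0.279)⁴/32 = 5.95×10^-4 m⁴; J_CD = π(0.358)⁴/32 = 1.61×10^-3 m⁴.
θ = (T/G)·Σ L_i/J_i = (159100/25.8×10⁹)·(3.15/1.10×10^-4 + 2.52/5.95×10^-4 + 6.37/1.61×10^-3) = 0.2269 rad.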